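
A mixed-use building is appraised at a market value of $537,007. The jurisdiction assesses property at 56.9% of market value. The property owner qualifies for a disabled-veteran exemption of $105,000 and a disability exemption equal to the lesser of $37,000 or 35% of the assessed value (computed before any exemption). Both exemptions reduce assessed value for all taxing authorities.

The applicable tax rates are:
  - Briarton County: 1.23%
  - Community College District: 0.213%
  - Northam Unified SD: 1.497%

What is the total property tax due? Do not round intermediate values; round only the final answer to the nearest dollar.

Assessed value = $537,007 × 0.569 = $305,556.983
Disability exemption = min($37,000, 35% × $305,556.983) = min($37,000, $106,944.94405) = $37,000 (dollar cap binds)
Taxable value = $305,556.983 − $105,000 − $37,000 = $163,556.983
Briarton County: $163,556.983 × 0.0123 = $2,011.7508909
Community College District: $163,556.983 × 0.00213 = $348.37637379
Northam Unified SD: $163,556.983 × 0.01497 = $2,448.44803551
Total = $4,808.5753002

$4,809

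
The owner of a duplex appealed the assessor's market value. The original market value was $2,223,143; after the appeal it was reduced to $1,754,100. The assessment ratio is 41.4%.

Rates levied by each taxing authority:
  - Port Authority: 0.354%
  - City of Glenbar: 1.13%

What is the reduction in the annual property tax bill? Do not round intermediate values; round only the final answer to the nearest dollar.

$2,882

Old assessed value = $2,223,143 × 0.414 = $920,381.202
New assessed value = $1,754,100 × 0.414 = $726,197.4
Combined rate = 0.00354 + 0.0113 = 0.01484
Old tax = $920,381.202 × 0.01484 = $13,658.45703768
New tax = $726,197.4 × 0.01484 = $10,776.769416
Reduction = $13,658.45703768 − $10,776.769416 = $2,881.68762168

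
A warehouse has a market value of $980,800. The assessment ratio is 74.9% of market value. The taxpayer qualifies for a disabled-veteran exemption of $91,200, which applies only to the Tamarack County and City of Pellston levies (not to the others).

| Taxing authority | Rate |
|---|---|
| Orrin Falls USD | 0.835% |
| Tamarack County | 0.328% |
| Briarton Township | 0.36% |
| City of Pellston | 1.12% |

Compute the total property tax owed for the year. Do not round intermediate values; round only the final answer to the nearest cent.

$18,095.41

Assessed value = $980,800 × 0.749 = $734,619.2
Orrin Falls USD: $734,619.2 × 0.00835 = $6,134.07032
Tamarack County: ($734,619.2 − $91,200) × 0.00328 = $643,419.2 × 0.00328 = $2,110.414976
Briarton Township: $734,619.2 × 0.0036 = $2,644.62912
City of Pellston: ($734,619.2 − $91,200) × 0.0112 = $643,419.2 × 0.0112 = $7,206.29504
Total = $18,095.409456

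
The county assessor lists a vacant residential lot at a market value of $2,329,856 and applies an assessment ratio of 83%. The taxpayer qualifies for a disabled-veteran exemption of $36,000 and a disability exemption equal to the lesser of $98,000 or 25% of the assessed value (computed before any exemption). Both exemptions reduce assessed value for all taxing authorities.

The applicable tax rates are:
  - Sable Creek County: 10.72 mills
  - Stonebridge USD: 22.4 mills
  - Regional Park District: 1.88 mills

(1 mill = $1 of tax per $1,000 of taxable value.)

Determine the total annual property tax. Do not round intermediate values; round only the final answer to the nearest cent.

Assessed value = $2,329,856 × 0.83 = $1,933,780.48
Disability exemption = min($98,000, 25% × $1,933,780.48) = min($98,000, $483,445.12) = $98,000 (dollar cap binds)
Taxable value = $1,933,780.48 − $36,000 − $98,000 = $1,799,780.48
Sable Creek County: $1,799,780.48 × 0.01072 = $19,293.6467456
Stonebridge USD: $1,799,780.48 × 0.0224 = $40,315.082752
Regional Park District: $1,799,780.48 × 0.00188 = $3,383.5873024
Total = $62,992.3168

$62,992.32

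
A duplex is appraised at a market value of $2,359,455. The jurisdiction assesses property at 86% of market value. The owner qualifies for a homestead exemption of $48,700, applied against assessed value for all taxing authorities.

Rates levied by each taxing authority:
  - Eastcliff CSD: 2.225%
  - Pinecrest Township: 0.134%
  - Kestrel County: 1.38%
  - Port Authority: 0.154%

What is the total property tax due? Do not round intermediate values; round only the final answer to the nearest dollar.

Assessed value = $2,359,455 × 0.86 = $2,029,131.3
Taxable value = $2,029,131.3 − $48,700 = $1,980,431.3
Eastcliff CSD: $1,980,431.3 × 0.02225 = $44,064.596425
Pinecrest Township: $1,980,431.3 × 0.00134 = $2,653.777942
Kestrel County: $1,980,431.3 × 0.0138 = $27,329.95194
Port Authority: $1,980,431.3 × 0.00154 = $3,049.864202
Total = $44,064.596425 + $2,653.777942 + $27,329.95194 + $3,049.864202 = $77,098.190509

$77,098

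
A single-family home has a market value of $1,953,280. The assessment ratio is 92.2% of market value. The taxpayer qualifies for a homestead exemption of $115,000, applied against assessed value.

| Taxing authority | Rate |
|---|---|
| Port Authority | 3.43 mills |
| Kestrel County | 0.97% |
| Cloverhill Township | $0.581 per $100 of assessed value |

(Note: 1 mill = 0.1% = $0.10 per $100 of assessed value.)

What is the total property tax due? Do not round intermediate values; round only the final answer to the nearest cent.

Assessed value = $1,953,280 × 0.922 = $1,800,924.16
Taxable value = $1,800,924.16 − $115,000 = $1,685,924.16
Port Authority: $1,685,924.16 × 0.00343 = $5,782.7198688
Kestrel County: $1,685,924.16 × 0.0097 = $16,353.464352
Cloverhill Township: $1,685,924.16 × 0.00581 = $9,795.2193696
Total = $31,931.4035904

$31,931.40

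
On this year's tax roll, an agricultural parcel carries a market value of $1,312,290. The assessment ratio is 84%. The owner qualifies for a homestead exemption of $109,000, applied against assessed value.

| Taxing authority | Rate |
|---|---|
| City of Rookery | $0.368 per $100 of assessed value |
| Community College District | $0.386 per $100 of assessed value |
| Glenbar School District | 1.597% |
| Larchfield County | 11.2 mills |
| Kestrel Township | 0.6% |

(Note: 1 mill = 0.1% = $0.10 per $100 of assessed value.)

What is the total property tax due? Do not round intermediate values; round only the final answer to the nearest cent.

$40,438.20

Assessed value = $1,312,290 × 0.84 = $1,102,323.6
Taxable value = $1,102,323.6 − $109,000 = $993,323.6
City of Rookery: $993,323.6 × 0.00368 = $3,655.430848
Community College District: $993,323.6 × 0.00386 = $3,834.229096
Glenbar School District: $993,323.6 × 0.01597 = $15,863.377892
Larchfield County: $993,323.6 × 0.0112 = $11,125.22432
Kestrel Township: $993,323.6 × 0.006 = $5,959.9416
Total = $40,438.203756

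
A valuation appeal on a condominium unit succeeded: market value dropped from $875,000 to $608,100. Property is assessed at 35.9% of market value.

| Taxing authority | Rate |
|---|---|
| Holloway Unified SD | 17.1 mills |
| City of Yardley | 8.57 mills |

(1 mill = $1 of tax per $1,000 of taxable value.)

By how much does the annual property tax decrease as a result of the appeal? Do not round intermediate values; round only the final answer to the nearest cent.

$2,459.62

Old assessed value = $875,000 × 0.359 = $314,125
New assessed value = $608,100 × 0.359 = $218,307.9
Combined rate = 0.0171 + 0.00857 = 0.02567
Old tax = $314,125 × 0.02567 = $8,063.58875
New tax = $218,307.9 × 0.02567 = $5,603.963793
Reduction = $8,063.58875 − $5,603.963793 = $2,459.624957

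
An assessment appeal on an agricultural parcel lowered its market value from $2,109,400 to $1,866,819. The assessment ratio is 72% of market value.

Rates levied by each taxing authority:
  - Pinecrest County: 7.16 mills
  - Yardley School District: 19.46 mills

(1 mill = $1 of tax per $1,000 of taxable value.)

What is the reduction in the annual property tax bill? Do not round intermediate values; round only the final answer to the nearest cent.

Old assessed value = $2,109,400 × 0.72 = $1,518,768
New assessed value = $1,866,819 × 0.72 = $1,344,109.68
Combined rate = 0.00716 + 0.01946 = 0.02662
Old tax = $1,518,768 × 0.02662 = $40,429.60416
New tax = $1,344,109.68 × 0.02662 = $35,780.1996816
Reduction = $40,429.60416 − $35,780.1996816 = $4,649.4044784

$4,649.40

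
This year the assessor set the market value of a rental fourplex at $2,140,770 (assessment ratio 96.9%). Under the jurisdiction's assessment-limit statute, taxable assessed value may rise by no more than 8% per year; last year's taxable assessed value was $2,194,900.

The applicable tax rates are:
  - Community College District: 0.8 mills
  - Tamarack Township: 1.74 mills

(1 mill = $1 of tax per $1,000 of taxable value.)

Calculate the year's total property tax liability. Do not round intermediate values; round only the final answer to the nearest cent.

$5,268.99

Uncapped assessed value = $2,140,770 × 0.969 = $2,074,406.13
Cap limit = $2,194,900 × 1.08 = $2,370,492
Taxable assessed value = min($2,074,406.13, $2,370,492) = $2,074,406.13 (cap does not bind)
Community College District: $2,074,406.13 × 0.0008 = $1,659.524904
Tamarack Township: $2,074,406.13 × 0.00174 = $3,609.4666662
Total = $5,268.9915702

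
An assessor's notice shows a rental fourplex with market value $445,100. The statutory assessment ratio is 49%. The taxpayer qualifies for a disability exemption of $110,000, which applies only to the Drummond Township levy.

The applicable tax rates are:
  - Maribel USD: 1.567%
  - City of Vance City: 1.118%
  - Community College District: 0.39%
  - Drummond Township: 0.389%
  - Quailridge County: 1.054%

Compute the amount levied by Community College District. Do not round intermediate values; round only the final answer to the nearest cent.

$850.59

Assessed value = $445,100 × 0.49 = $218,099
Community College District taxable value = $218,099 (exemption does not apply)
Community College District levy = $218,099 × 0.0039 = $850.5861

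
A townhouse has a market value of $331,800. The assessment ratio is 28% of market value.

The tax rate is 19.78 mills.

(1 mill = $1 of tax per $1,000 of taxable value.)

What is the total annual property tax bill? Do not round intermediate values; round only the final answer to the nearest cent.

Assessed value = $331,800 × 0.28 = $92,904
Tax = $92,904 × 0.01978 = $1,837.64112

$1,837.64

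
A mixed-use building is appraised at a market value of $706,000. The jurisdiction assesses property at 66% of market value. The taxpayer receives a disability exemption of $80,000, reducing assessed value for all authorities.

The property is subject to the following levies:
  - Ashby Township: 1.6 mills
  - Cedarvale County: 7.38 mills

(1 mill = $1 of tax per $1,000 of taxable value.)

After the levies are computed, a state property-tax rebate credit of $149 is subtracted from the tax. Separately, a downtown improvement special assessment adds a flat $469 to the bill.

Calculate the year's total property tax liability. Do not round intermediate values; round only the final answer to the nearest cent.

$3,785.92

Assessed value = $706,000 × 0.66 = $465,960
Taxable value = $465,960 − $80,000 = $385,960
Ashby Township: $385,960 × 0.0016 = $617.536
Cedarvale County: $385,960 × 0.00738 = $2,848.3848
Levies subtotal = $3,465.9208
After credit = $3,465.9208 − $149 = $3,316.9208
Total = $3,316.9208 + $469 = $3,785.9208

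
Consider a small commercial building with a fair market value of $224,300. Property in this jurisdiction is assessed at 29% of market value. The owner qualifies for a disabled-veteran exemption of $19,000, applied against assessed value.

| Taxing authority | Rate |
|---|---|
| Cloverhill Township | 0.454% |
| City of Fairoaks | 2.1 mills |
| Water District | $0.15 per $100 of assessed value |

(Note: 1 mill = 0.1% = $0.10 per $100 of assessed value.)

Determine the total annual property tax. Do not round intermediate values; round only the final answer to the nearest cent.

Assessed value = $224,300 × 0.29 = $65,047
Taxable value = $65,047 − $19,000 = $46,047
Cloverhill Township: $46,047 × 0.00454 = $209.05338
City of Fairoaks: $46,047 × 0.0021 = $96.6987
Water District: $46,047 × 0.0015 = $69.0705
Total = $374.82258

$374.82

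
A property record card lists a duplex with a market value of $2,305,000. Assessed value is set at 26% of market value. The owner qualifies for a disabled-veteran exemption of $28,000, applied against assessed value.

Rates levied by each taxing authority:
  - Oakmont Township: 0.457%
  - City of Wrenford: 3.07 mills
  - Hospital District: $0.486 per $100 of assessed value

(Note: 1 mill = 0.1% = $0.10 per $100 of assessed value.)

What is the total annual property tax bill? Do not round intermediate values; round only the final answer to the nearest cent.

$7,141.25

Assessed value = $2,305,000 × 0.26 = $599,300
Taxable value = $599,300 − $28,000 = $571,300
Oakmont Township: $571,300 × 0.00457 = $2,610.841
City of Wrenford: $571,300 × 0.00307 = $1,753.891
Hospital District: $571,300 × 0.00486 = $2,776.518
Total = $7,141.25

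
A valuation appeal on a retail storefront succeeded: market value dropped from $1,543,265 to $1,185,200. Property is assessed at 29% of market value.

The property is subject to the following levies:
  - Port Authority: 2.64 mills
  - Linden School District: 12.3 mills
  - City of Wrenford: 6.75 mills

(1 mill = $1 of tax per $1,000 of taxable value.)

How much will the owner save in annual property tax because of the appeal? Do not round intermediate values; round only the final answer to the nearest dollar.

$2,252

Old assessed value = $1,543,265 × 0.29 = $447,546.85
New assessed value = $1,185,200 × 0.29 = $343,708
Combined rate = 0.00264 + 0.0123 + 0.00675 = 0.02169
Old tax = $447,546.85 × 0.02169 = $9,707.2911765
New tax = $343,708 × 0.02169 = $7,455.02652
Reduction = $9,707.2911765 − $7,455.02652 = $2,252.2646565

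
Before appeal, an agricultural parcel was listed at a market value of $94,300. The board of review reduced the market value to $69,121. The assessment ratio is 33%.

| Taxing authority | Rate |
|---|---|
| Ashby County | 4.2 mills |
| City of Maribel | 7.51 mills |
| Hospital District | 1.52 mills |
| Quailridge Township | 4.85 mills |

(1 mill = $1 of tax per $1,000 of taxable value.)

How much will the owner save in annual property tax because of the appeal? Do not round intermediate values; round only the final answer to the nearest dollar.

Old assessed value = $94,300 × 0.33 = $31,119
New assessed value = $69,121 × 0.33 = $22,809.93
Combined rate = 0.0042 + 0.00751 + 0.00152 + 0.00485 = 0.01808
Old tax = $31,119 × 0.01808 = $562.63152
New tax = $22,809.93 × 0.01808 = $412.4035344
Reduction = $562.63152 − $412.4035344 = $150.2279856

$150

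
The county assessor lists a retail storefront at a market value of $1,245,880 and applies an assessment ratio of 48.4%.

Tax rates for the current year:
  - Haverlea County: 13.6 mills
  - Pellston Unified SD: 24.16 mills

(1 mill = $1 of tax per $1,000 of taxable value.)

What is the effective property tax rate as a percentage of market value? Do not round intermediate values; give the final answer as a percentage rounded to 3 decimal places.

Assessed value = $1,245,880 × 0.484 = $603,005.92
Haverlea County: $603,005.92 × 0.0136 = $8,200.880512
Pellston Unified SD: $603,005.92 × 0.02416 = $14,568.6230272
Total tax = $22,769.5035392
Effective rate = $22,769.5035392 ÷ $1,245,880 = 1.828% of market value

1.828%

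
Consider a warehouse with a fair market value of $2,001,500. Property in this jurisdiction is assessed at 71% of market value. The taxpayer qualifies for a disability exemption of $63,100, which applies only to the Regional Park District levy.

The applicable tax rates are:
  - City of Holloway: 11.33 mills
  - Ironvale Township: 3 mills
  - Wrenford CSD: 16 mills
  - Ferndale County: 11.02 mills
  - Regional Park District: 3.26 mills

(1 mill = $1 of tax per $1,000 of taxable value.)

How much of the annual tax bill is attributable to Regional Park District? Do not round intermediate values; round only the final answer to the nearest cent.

$4,426.97

Assessed value = $2,001,500 × 0.71 = $1,421,065
Regional Park District taxable value = $1,421,065 − $63,100 = $1,357,965
Regional Park District levy = $1,357,965 × 0.00326 = $4,426.9659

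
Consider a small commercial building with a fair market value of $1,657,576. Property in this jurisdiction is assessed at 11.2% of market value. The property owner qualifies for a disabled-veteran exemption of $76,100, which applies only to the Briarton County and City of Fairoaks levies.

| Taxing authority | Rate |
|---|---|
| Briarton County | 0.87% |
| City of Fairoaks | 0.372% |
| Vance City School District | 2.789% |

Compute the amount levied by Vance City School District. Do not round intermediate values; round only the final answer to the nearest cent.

$5,177.74

Assessed value = $1,657,576 × 0.112 = $185,648.512
Vance City School District taxable value = $185,648.512 (exemption does not apply)
Vance City School District levy = $185,648.512 × 0.02789 = $5,177.73699968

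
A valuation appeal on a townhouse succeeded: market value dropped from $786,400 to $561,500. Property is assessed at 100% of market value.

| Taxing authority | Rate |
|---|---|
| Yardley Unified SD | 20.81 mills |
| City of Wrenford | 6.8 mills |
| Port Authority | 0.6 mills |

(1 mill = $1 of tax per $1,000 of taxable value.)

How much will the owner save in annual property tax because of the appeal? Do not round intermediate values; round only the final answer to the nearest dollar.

$6,344

Old assessed value = $786,400 × 1 = $786,400
New assessed value = $561,500 × 1 = $561,500
Combined rate = 0.02081 + 0.0068 + 0.0006 = 0.02821
Old tax = $786,400 × 0.02821 = $22,184.344
New tax = $561,500 × 0.02821 = $15,839.915
Reduction = $22,184.344 − $15,839.915 = $6,344.429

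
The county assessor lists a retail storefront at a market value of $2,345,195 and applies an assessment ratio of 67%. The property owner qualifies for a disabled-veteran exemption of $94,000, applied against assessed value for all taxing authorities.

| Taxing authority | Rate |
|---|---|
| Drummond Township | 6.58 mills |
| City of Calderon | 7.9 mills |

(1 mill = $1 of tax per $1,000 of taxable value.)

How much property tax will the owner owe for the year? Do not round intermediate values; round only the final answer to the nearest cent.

$21,391.02

Assessed value = $2,345,195 × 0.67 = $1,571,280.65
Taxable value = $1,571,280.65 − $94,000 = $1,477,280.65
Drummond Township: $1,477,280.65 × 0.00658 = $9,720.506677
City of Calderon: $1,477,280.65 × 0.0079 = $11,670.517135
Total = $9,720.506677 + $11,670.517135 = $21,391.023812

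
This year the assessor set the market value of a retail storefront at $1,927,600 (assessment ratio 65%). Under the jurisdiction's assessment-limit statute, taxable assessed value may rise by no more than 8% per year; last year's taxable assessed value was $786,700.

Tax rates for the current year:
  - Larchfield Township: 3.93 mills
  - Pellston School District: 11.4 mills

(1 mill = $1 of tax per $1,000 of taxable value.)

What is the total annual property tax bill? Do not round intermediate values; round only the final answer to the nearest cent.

$13,024.92

Uncapped assessed value = $1,927,600 × 0.65 = $1,252,940
Cap limit = $786,700 × 1.08 = $849,636
Taxable assessed value = min($1,252,940, $849,636) = $849,636 (cap binds)
Larchfield Township: $849,636 × 0.00393 = $3,339.06948
Pellston School District: $849,636 × 0.0114 = $9,685.8504
Total = $13,024.91988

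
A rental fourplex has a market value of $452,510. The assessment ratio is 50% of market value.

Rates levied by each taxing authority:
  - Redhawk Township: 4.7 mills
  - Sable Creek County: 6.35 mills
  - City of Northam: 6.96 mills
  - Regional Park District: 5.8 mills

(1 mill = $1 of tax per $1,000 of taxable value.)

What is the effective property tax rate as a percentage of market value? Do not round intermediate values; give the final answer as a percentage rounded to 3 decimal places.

1.191%

Assessed value = $452,510 × 0.5 = $226,255
Redhawk Township: $226,255 × 0.0047 = $1,063.3985
Sable Creek County: $226,255 × 0.00635 = $1,436.71925
City of Northam: $226,255 × 0.00696 = $1,574.7348
Regional Park District: $226,255 × 0.0058 = $1,312.279
Total tax = $5,387.13155
Effective rate = $5,387.13155 ÷ $452,510 = 1.191% of market value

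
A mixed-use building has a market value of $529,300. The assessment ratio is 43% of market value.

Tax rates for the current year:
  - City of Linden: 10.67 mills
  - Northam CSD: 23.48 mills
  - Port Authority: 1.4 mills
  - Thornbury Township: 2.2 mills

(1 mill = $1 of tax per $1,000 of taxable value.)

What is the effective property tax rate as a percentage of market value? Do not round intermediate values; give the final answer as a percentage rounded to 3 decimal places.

Assessed value = $529,300 × 0.43 = $227,599
City of Linden: $227,599 × 0.01067 = $2,428.48133
Northam CSD: $227,599 × 0.02348 = $5,344.02452
Port Authority: $227,599 × 0.0014 = $318.6386
Thornbury Township: $227,599 × 0.0022 = $500.7178
Total tax = $8,591.86225
Effective rate = $8,591.86225 ÷ $529,300 = 1.623% of market value

1.623%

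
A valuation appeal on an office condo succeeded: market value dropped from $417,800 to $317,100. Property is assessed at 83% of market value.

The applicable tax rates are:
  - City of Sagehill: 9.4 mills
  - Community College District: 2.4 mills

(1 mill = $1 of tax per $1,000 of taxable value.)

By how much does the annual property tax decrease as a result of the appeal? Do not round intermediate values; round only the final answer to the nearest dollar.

$986

Old assessed value = $417,800 × 0.83 = $346,774
New assessed value = $317,100 × 0.83 = $263,193
Combined rate = 0.0094 + 0.0024 = 0.0118
Old tax = $346,774 × 0.0118 = $4,091.9332
New tax = $263,193 × 0.0118 = $3,105.6774
Reduction = $4,091.9332 − $3,105.6774 = $986.2558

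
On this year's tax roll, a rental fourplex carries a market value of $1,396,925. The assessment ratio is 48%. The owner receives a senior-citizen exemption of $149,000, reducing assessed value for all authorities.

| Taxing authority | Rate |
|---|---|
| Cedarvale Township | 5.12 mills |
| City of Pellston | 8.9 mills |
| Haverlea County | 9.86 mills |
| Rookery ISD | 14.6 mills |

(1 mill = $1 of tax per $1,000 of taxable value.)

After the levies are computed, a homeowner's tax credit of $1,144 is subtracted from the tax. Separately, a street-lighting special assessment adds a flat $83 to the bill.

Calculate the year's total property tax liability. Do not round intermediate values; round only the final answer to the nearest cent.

Assessed value = $1,396,925 × 0.48 = $670,524
Taxable value = $670,524 − $149,000 = $521,524
Cedarvale Township: $521,524 × 0.00512 = $2,670.20288
City of Pellston: $521,524 × 0.0089 = $4,641.5636
Haverlea County: $521,524 × 0.00986 = $5,142.22664
Rookery ISD: $521,524 × 0.0146 = $7,614.2504
Levies subtotal = $20,068.24352
After credit = $20,068.24352 − $1,144 = $18,924.24352
Total = $18,924.24352 + $83 = $19,007.24352

$19,007.24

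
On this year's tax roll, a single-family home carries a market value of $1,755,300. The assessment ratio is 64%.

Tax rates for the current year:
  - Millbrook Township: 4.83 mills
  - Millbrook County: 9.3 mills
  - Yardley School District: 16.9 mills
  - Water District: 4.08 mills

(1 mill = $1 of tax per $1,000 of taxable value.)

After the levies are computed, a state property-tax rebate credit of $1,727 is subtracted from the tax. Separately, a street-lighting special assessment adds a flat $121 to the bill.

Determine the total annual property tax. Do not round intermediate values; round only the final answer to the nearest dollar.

Assessed value = $1,755,300 × 0.64 = $1,123,392
Millbrook Township: $1,123,392 × 0.00483 = $5,425.98336
Millbrook County: $1,123,392 × 0.0093 = $10,447.5456
Yardley School District: $1,123,392 × 0.0169 = $18,985.3248
Water District: $1,123,392 × 0.00408 = $4,583.43936
Levies subtotal = $39,442.29312
After credit = $39,442.29312 − $1,727 = $37,715.29312
Total = $37,715.29312 + $121 = $37,836.29312

$37,836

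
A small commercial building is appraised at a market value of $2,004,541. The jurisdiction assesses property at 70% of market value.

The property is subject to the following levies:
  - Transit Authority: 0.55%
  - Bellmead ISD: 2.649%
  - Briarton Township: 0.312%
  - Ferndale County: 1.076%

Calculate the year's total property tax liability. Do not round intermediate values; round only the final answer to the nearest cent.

$64,363.81

Assessed value = $2,004,541 × 0.7 = $1,403,178.7
Transit Authority: $1,403,178.7 × 0.0055 = $7,717.48285
Bellmead ISD: $1,403,178.7 × 0.02649 = $37,170.203763
Briarton Township: $1,403,178.7 × 0.00312 = $4,377.917544
Ferndale County: $1,403,178.7 × 0.01076 = $15,098.202812
Total = $7,717.48285 + $37,170.203763 + $4,377.917544 + $15,098.202812 = $64,363.806969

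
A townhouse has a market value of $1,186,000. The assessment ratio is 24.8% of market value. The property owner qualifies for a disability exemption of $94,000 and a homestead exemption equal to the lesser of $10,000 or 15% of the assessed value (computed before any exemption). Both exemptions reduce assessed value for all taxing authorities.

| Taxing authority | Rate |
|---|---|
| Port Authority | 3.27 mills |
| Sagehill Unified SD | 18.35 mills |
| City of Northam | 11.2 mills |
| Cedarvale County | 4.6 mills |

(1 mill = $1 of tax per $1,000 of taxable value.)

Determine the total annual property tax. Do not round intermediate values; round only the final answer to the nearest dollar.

$7,115

Assessed value = $1,186,000 × 0.248 = $294,128
Homestead exemption = min($10,000, 15% × $294,128) = min($10,000, $44,119.2) = $10,000 (dollar cap binds)
Taxable value = $294,128 − $94,000 − $10,000 = $190,128
Port Authority: $190,128 × 0.00327 = $621.71856
Sagehill Unified SD: $190,128 × 0.01835 = $3,488.8488
City of Northam: $190,128 × 0.0112 = $2,129.4336
Cedarvale County: $190,128 × 0.0046 = $874.5888
Total = $7,114.58976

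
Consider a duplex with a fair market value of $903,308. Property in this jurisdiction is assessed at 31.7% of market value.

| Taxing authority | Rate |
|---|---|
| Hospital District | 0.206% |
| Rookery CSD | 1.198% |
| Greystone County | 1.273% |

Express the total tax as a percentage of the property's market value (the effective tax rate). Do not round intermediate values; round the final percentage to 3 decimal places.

0.849%

Assessed value = $903,308 × 0.317 = $286,348.636
Hospital District: $286,348.636 × 0.00206 = $589.87819016
Rookery CSD: $286,348.636 × 0.01198 = $3,430.45665928
Greystone County: $286,348.636 × 0.01273 = $3,645.21813628
Total tax = $7,665.55298572
Effective rate = $7,665.55298572 ÷ $903,308 = 0.849% of market value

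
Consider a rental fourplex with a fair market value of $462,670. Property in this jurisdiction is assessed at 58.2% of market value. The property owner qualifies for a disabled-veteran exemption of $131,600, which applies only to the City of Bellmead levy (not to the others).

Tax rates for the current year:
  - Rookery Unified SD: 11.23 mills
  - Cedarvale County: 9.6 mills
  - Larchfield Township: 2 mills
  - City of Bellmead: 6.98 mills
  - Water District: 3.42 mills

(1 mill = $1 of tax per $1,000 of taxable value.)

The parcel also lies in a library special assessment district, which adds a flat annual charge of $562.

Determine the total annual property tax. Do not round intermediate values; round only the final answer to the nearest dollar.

Assessed value = $462,670 × 0.582 = $269,273.94
Rookery Unified SD: $269,273.94 × 0.01123 = $3,023.9463462
Cedarvale County: $269,273.94 × 0.0096 = $2,585.029824
Larchfield Township: $269,273.94 × 0.002 = $538.54788
City of Bellmead: ($269,273.94 − $131,600) × 0.00698 = $137,673.94 × 0.00698 = $960.9641012
Water District: $269,273.94 × 0.00342 = $920.9168748
Levies subtotal = $8,029.4050262
Total = $8,029.4050262 + $562 = $8,591.4050262

$8,591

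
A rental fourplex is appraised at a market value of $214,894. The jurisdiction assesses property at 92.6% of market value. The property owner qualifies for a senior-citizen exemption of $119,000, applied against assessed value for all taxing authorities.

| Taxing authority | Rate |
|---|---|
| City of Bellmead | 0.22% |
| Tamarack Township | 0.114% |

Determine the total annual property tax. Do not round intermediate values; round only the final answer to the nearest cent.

$267.17

Assessed value = $214,894 × 0.926 = $198,991.844
Taxable value = $198,991.844 − $119,000 = $79,991.844
City of Bellmead: $79,991.844 × 0.0022 = $175.9820568
Tamarack Township: $79,991.844 × 0.00114 = $91.19070216
Total = $175.9820568 + $91.19070216 = $267.17275896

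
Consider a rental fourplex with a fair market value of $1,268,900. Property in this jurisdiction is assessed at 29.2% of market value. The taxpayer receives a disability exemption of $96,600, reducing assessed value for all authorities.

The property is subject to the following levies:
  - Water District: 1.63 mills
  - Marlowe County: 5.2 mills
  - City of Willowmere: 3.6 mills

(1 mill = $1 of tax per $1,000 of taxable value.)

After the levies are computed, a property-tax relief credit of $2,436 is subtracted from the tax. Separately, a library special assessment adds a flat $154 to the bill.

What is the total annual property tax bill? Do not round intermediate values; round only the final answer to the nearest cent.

$574.97

Assessed value = $1,268,900 × 0.292 = $370,518.8
Taxable value = $370,518.8 − $96,600 = $273,918.8
Water District: $273,918.8 × 0.00163 = $446.487644
Marlowe County: $273,918.8 × 0.0052 = $1,424.37776
City of Willowmere: $273,918.8 × 0.0036 = $986.10768
Levies subtotal = $2,856.973084
After credit = $2,856.973084 − $2,436 = $420.973084
Total = $420.973084 + $154 = $574.973084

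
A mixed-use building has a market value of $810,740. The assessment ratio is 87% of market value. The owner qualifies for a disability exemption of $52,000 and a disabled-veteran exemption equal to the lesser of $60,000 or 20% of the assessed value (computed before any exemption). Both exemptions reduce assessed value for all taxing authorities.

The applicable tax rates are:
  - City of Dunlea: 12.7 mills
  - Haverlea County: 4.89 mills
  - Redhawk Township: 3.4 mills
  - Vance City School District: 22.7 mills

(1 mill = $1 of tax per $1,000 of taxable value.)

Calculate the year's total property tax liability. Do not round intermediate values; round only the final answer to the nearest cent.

$25,923.19

Assessed value = $810,740 × 0.87 = $705,343.8
Disabled-veteran exemption = min($60,000, 20% × $705,343.8) = min($60,000, $141,068.76) = $60,000 (dollar cap binds)
Taxable value = $705,343.8 − $52,000 − $60,000 = $593,343.8
City of Dunlea: $593,343.8 × 0.0127 = $7,535.46626
Haverlea County: $593,343.8 × 0.00489 = $2,901.451182
Redhawk Township: $593,343.8 × 0.0034 = $2,017.36892
Vance City School District: $593,343.8 × 0.0227 = $13,468.90426
Total = $25,923.190622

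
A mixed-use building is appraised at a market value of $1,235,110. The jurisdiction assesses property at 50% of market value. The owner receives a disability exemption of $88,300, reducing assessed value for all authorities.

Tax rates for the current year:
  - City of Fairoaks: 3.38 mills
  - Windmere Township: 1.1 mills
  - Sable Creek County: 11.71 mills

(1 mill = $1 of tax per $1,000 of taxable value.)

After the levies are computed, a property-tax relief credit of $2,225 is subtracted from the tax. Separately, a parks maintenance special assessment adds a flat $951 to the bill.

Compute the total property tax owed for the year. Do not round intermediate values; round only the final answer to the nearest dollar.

$7,295

Assessed value = $1,235,110 × 0.5 = $617,555
Taxable value = $617,555 − $88,300 = $529,255
City of Fairoaks: $529,255 × 0.00338 = $1,788.8819
Windmere Township: $529,255 × 0.0011 = $582.1805
Sable Creek County: $529,255 × 0.01171 = $6,197.57605
Levies subtotal = $8,568.63845
After credit = $8,568.63845 − $2,225 = $6,343.63845
Total = $6,343.63845 + $951 = $7,294.63845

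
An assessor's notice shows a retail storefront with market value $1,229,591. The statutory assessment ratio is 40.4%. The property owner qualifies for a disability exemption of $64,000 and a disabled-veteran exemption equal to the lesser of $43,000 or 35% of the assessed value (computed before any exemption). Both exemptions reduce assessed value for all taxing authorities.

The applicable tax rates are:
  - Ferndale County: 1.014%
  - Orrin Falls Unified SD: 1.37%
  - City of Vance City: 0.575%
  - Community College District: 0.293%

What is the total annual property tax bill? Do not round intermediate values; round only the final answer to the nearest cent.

Assessed value = $1,229,591 × 0.404 = $496,754.764
Disabled-veteran exemption = min($43,000, 35% × $496,754.764) = min($43,000, $173,864.1674) = $43,000 (dollar cap binds)
Taxable value = $496,754.764 − $64,000 − $43,000 = $389,754.764
Ferndale County: $389,754.764 × 0.01014 = $3,952.11330696
Orrin Falls Unified SD: $389,754.764 × 0.0137 = $5,339.6402668
City of Vance City: $389,754.764 × 0.00575 = $2,241.089893
Community College District: $389,754.764 × 0.00293 = $1,141.98145852
Total = $12,674.82492528

$12,674.82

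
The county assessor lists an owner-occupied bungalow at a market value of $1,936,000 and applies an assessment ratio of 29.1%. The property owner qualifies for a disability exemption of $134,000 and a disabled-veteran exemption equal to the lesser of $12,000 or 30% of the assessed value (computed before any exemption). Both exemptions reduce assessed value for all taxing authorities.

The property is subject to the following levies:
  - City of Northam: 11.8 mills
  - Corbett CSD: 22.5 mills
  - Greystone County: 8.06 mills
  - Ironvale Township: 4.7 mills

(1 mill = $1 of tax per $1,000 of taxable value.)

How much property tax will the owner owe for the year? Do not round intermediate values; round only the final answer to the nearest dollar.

$19,642

Assessed value = $1,936,000 × 0.291 = $563,376
Disabled-veteran exemption = min($12,000, 30% × $563,376) = min($12,000, $169,012.8) = $12,000 (dollar cap binds)
Taxable value = $563,376 − $134,000 − $12,000 = $417,376
City of Northam: $417,376 × 0.0118 = $4,925.0368
Corbett CSD: $417,376 × 0.0225 = $9,390.96
Greystone County: $417,376 × 0.00806 = $3,364.05056
Ironvale Township: $417,376 × 0.0047 = $1,961.6672
Total = $19,641.71456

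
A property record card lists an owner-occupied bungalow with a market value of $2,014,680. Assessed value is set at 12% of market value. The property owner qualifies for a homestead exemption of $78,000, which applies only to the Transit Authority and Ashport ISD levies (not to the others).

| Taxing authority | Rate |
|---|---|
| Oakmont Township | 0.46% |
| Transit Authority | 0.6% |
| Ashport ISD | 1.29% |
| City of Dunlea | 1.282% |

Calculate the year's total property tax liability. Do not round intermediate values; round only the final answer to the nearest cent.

Assessed value = $2,014,680 × 0.12 = $241,761.6
Oakmont Township: $241,761.6 × 0.0046 = $1,112.10336
Transit Authority: ($241,761.6 − $78,000) × 0.006 = $163,761.6 × 0.006 = $982.5696
Ashport ISD: ($241,761.6 − $78,000) × 0.0129 = $163,761.6 × 0.0129 = $2,112.52464
City of Dunlea: $241,761.6 × 0.01282 = $3,099.383712
Total = $7,306.581312

$7,306.58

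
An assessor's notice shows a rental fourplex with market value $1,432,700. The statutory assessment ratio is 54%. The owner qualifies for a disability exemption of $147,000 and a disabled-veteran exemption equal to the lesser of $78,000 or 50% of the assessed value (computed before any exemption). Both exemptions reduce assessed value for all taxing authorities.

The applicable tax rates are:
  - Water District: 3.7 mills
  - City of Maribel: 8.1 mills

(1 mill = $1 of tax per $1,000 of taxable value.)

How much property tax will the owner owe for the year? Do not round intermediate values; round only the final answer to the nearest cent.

Assessed value = $1,432,700 × 0.54 = $773,658
Disabled-veteran exemption = min($78,000, 50% × $773,658) = min($78,000, $386,829) = $78,000 (dollar cap binds)
Taxable value = $773,658 − $147,000 − $78,000 = $548,658
Water District: $548,658 × 0.0037 = $2,030.0346
City of Maribel: $548,658 × 0.0081 = $4,444.1298
Total = $6,474.1644

$6,474.16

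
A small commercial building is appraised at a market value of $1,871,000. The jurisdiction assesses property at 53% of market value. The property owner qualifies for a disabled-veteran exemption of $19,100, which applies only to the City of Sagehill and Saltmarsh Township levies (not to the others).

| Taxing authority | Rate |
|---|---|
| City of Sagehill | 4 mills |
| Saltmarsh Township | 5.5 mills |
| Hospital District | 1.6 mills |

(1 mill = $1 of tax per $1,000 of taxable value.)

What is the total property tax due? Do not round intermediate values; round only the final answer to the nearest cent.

$10,825.64

Assessed value = $1,871,000 × 0.53 = $991,630
City of Sagehill: ($991,630 − $19,100) × 0.004 = $972,530 × 0.004 = $3,890.12
Saltmarsh Township: ($991,630 − $19,100) × 0.0055 = $972,530 × 0.0055 = $5,348.915
Hospital District: $991,630 × 0.0016 = $1,586.608
Total = $10,825.643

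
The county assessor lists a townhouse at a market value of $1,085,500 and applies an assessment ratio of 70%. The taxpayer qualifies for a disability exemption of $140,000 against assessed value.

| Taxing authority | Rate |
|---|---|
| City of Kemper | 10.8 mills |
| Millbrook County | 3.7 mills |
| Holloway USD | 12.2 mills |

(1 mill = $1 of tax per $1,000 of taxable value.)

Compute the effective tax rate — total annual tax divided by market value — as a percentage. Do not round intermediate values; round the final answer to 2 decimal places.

1.52%

Assessed value = $1,085,500 × 0.7 = $759,850
Taxable value = $759,850 − $140,000 = $619,850
City of Kemper: $619,850 × 0.0108 = $6,694.38
Millbrook County: $619,850 × 0.0037 = $2,293.445
Holloway USD: $619,850 × 0.0122 = $7,562.17
Total tax = $16,549.995
Effective rate = $16,549.995 ÷ $1,085,500 = 1.52% of market value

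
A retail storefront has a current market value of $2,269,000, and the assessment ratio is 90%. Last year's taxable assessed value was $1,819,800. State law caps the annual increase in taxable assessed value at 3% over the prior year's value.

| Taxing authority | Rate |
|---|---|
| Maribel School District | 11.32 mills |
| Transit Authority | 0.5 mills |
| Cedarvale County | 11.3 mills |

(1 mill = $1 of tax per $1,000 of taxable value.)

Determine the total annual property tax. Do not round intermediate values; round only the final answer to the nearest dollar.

$43,336

Uncapped assessed value = $2,269,000 × 0.9 = $2,042,100
Cap limit = $1,819,800 × 1.03 = $1,874,394
Taxable assessed value = min($2,042,100, $1,874,394) = $1,874,394 (cap binds)
Maribel School District: $1,874,394 × 0.01132 = $21,218.14008
Transit Authority: $1,874,394 × 0.0005 = $937.197
Cedarvale County: $1,874,394 × 0.0113 = $21,180.6522
Total = $43,335.98928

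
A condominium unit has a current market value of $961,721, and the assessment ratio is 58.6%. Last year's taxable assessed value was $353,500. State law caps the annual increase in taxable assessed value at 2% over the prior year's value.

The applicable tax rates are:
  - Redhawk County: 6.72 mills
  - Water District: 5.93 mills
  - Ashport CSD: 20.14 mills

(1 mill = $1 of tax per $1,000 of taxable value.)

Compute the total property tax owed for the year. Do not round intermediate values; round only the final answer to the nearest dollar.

Uncapped assessed value = $961,721 × 0.586 = $563,568.506
Cap limit = $353,500 × 1.02 = $360,570
Taxable assessed value = min($563,568.506, $360,570) = $360,570 (cap binds)
Redhawk County: $360,570 × 0.00672 = $2,423.0304
Water District: $360,570 × 0.00593 = $2,138.1801
Ashport CSD: $360,570 × 0.02014 = $7,261.8798
Total = $11,823.0903

$11,823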